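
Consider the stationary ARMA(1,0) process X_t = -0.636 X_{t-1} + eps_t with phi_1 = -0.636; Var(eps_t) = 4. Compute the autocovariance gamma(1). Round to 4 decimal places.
\gamma(1) = -4.2720

Multiply the model equation by X_{t-k} and take expectations. With theta_0 = psi_0 = 1 and psi_j the MA(infinity) weights, this gives
  gamma(k) - sum_i phi_i gamma(k-i) = c_k,
  c_k = sigma^2 * sum_{j=k..q} theta_j psi_{j-k}   (c_k = 0 for k > q),
using gamma(-m) = gamma(m).
Pure AR (q = 0): c_0 = sigma^2 = 4, c_k = 0 for k >= 1.
Equations for k = 0 and k = 1 (AR order 1):
  gamma(0) = phi_1 gamma(1) + c_0
  gamma(1) = phi_1 gamma(0) + c_1
Substituting the second into the first: gamma(0) (1 - phi_1^2) = c_0 + phi_1 c_1, so
  gamma(0) = c_0 / (1 - phi_1^2) = 4 / (1 - (-0.636)^2) = 4 / 0.595504 = 6.716999.
  gamma(1) = phi_1 gamma(0) = (-0.636)(6.716999) = -4.272012.
Therefore gamma(1) = -4.2720 (to 4 decimal places).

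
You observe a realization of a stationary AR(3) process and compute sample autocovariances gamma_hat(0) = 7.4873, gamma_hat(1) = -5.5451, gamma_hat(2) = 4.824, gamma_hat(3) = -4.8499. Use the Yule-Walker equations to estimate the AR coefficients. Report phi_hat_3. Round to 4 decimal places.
\hat\phi_{3} = -0.2660

The Yule-Walker equations for an AR(p) process read, in matrix form,
  Gamma_p phi = r_p,   with   (Gamma_p)_{ij} = gamma(|i - j|),
                       (r_p)_i = gamma(i),   i,j = 1..p.
Substitute the sample gammas (Toeplitz matrix and right-hand side of size 3):
  Gamma_p = [[7.4873, -5.5451, 4.824], [-5.5451, 7.4873, -5.5451], [4.824, -5.5451, 7.4873]]
  r_p     = [-5.5451, 4.824, -4.8499]
Written out (R1..R3):
  (R1) 7.4873 phi_1 - 5.5451 phi_2 + 4.824 phi_3 = -5.5451
  (R2) -5.5451 phi_1 + 7.4873 phi_2 - 5.5451 phi_3 = 4.824
  (R3) 4.824 phi_1 - 5.5451 phi_2 + 7.4873 phi_3 = -4.8499
Gaussian elimination:
  R2 <- R2 - (-5.5451/7.4873) R1 = R2 - (-0.740601) R1:  3.380595 phi_2 - 1.972442 phi_3 = 0.717295
  R3 <- R3 - (4.824/7.4873) R1 = R3 - (0.644291) R1:  -1.972442 phi_2 + 4.37924 phi_3 = -1.277242
  R3 <- R3 - (-1.972442/3.380595) R2 = R3 - (-0.58346) R2:  3.228399 phi_3 = -0.858729
Back-substitution:
  phi_hat_3 = -0.858729 / 3.228399 = -0.265992
  phi_hat_2 = (0.717295 - (-1.972442)(-0.265992)) / 3.380595 = 0.056984
  phi_hat_1 = (-5.5451 - (-5.5451)(0.056984) - (4.824)(-0.265992)) / 7.4873 = -0.527022
So phi_hat = [-0.5270, 0.0570, -0.2660].
Therefore phi_hat_3 = -0.2660.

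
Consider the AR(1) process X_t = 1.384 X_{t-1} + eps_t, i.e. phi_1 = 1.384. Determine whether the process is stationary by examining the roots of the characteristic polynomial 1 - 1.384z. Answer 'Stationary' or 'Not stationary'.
\text{Not stationary}

The AR(p) characteristic polynomial is P(z) = 1 - 1.384z.
Stationarity requires all roots to lie outside the unit circle, i.e. |z| > 1 for every root.
This is linear in z: 1 + (-1.384) z = 0  =>  z = -1/(-1.384) = 0.722543,  |z| = 0.722543.
Moduli of all roots: 0.7225.
All moduli strictly greater than 1? No.
Verdict: Not stationary.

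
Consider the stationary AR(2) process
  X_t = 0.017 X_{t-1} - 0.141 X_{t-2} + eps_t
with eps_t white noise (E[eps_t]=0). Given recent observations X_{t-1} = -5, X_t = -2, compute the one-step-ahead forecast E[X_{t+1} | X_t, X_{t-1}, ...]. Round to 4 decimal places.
E[X_{t+1} \mid \mathcal F_t] = 0.6710

For an AR(p) model X_t = c + sum_i phi_i X_{t-i} + eps_t, the
one-step-ahead conditional mean is
  E[X_{t+1} | X_t, ...] = c + sum_i phi_i X_{t+1-i}.
Substitute known values:
  E[X_{t+1} | ...] = (0.017) * (-2) + (-0.141) * (-5)
                   = 0.6710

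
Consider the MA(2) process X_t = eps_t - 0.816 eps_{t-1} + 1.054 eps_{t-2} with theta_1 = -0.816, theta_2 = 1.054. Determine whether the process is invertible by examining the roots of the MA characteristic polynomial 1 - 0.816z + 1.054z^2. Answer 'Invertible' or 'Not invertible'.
\text{Not invertible}

The MA(q) characteristic polynomial is P(z) = 1 - 0.816z + 1.054z^2.
Invertibility requires all roots to lie outside the unit circle, i.e. |z| > 1 for every root.
Set 1 + (-0.816) z + (1.054) z^2 = 0, i.e. a z^2 + b z + c = 0 with a = 1.054, b = -0.816, c = 1.
Discriminant D = b^2 - 4ac = (-0.816)^2 - 4*(1.054)*1 = 0.665856 - (4.216) = -3.550144.
D < 0, so the roots are the complex-conjugate pair z = (-b +/- i sqrt(-D)) / (2a) = 0.3871 +/- 0.8938i.
For a conjugate pair |z|^2 = z * conj(z) = (product of roots) = c/a = 1/(1.054) = 0.948767, so |z| = sqrt(0.948767) = 0.974 for both roots.
Moduli of all roots: 0.9740, 0.9740.
All moduli strictly greater than 1? No.
Verdict: Not invertible.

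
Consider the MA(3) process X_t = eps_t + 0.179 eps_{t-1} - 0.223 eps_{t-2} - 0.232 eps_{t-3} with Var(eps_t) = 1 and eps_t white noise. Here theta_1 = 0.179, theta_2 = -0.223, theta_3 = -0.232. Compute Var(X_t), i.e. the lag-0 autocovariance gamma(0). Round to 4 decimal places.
\gamma(0) = 1.1356

For an MA(q) process X_t = eps_t + sum_i theta_i eps_{t-i} with
Var(eps_t) = sigma^2, the variance is
  gamma(0) = sigma^2 * (1 + sum_i theta_i^2).
  sum_i theta_i^2 = (0.179)^2 + (-0.223)^2 + (-0.232)^2 = 0.032041 + 0.049729 + 0.053824 = 0.135594.
  gamma(0) = 1 * (1 + 0.135594) = 1 * 1.135594 = 1.135594, which rounds to 1.1356.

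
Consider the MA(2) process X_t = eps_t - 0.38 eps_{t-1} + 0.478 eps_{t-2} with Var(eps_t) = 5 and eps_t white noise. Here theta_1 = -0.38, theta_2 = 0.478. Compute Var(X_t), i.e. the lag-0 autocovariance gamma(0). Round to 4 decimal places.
\gamma(0) = 6.8644

For an MA(q) process X_t = eps_t + sum_i theta_i eps_{t-i} with
Var(eps_t) = sigma^2, the variance is
  gamma(0) = sigma^2 * (1 + sum_i theta_i^2).
  sum_i theta_i^2 = (-0.38)^2 + (0.478)^2 = 0.1444 + 0.228484 = 0.372884.
  gamma(0) = 5 * (1 + 0.372884) = 5 * 1.372884 = 6.86442, which rounds to 6.8644.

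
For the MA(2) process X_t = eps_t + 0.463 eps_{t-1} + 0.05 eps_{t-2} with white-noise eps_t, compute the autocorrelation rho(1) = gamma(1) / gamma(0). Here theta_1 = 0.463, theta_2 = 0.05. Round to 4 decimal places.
\rho(1) = 0.3995

For an MA(q) process with theta_0 = 1, the autocovariance is
  gamma(k) = sigma^2 * sum_{i=0..q-k} theta_i * theta_{i+k},
and rho(k) = gamma(k) / gamma(0). Sigma^2 cancels.
  numerator   = (1)*(0.463) + (0.463)*(0.05) = 0.48615.
  denominator = (1)^2 + (0.463)^2 + (0.05)^2 = 1.216869.
  rho(1) = 0.48615 / 1.216869 = 0.3995.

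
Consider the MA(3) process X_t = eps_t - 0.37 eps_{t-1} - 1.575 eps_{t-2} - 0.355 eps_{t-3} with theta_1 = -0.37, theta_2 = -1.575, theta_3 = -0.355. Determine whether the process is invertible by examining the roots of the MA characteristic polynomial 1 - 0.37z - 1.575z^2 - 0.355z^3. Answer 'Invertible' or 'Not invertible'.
\text{Not invertible}

The MA(q) characteristic polynomial is P(z) = 1 - 0.37z - 1.575z^2 - 0.355z^3.
Invertibility requires all roots to lie outside the unit circle, i.e. |z| > 1 for every root.
Degree 3: look for a simple real root z0 first, then factor out (1 - z/z0) and solve the remaining quadratic.
Testing z0 = -4: P(-4) = 1 + (-0.37)(-4) + (-1.575)(-4)^2 + (-0.355)(-4)^3
  = 1 + (1.48) + (-25.2) + (22.72) = 0.  So z_0 = -4 is a root, |z_0| = 4.
Divide out the factor (1 + 0.25 z) = (1 - z/z0) (since 1/z0 = -0.25):
  P(z) = (1 + 0.25 z)(1 + (-0.62) z + (-1.42) z^2)
  [check: z-coef -0.62 - (-0.25) = -0.37; z^2-coef -1.42 - (-0.25)(-0.62) = -1.575; z^3-coef -(-0.25)(-1.42) = -0.355.]
Remaining roots from the quadratic factor 1 + (-0.62) z + (-1.42) z^2:
  Set 1 + (-0.62) z + (-1.42) z^2 = 0, i.e. a z^2 + b z + c = 0 with a = -1.42, b = -0.62, c = 1.
  Discriminant D = b^2 - 4ac = (-0.62)^2 - 4*(-1.42)*1 = 0.3844 - (-5.68) = 6.0644.
  D >= 0, so the roots are real: z = (-b +/- sqrt(D)) / (2a) = (0.62 +/- 2.4626) / (-2.84).
    z_1 = (0.62 + 2.4626) / (-2.84) = -1.0854,   |z_1| = 1.0854.
    z_2 = (0.62 - 2.4626) / (-2.84) = 0.6488,   |z_2| = 0.6488.
Moduli of all roots: 4.0000, 1.0854, 0.6488.
All moduli strictly greater than 1? No.
Verdict: Not invertible.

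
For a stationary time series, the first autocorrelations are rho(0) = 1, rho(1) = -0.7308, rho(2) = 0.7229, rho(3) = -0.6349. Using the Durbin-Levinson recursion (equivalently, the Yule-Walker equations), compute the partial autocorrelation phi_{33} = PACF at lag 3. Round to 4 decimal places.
\phi_{33} = -0.0630

The PACF at lag k is phi_{kk}, the last component of the solution
to the Yule-Walker system G_k phi = r_k where
  (G_k)_{ij} = rho(|i - j|), (r_k)_i = rho(i), i,j = 1..k.
Equivalently, Durbin-Levinson gives phi_{kk} iteratively:
  phi_{11} = rho(1)
  phi_{kk} = [rho(k) - sum_{j=1..k-1} phi_{k-1,j} rho(k-j)]
            / [1 - sum_{j=1..k-1} phi_{k-1,j} rho(j)],
  phi_{k,j} = phi_{k-1,j} - phi_{kk} phi_{k-1,k-j},  j = 1..k-1.
Step k = 1:
  phi_11 = rho(1) = -0.7308.
Step k = 2:
  phi_22 = [rho(2) - phi_11 rho(1)] / [1 - phi_11 rho(1)] = [0.7229 - (-0.7308)(-0.7308)] / [1 - (-0.7308)(-0.7308)]
         = 0.18883136 / 0.46593136 = 0.405277.
  Update: phi_21 = phi_11 - phi_22 phi_11 = -0.7308 - (0.405277)(-0.7308) = -0.434623.
Step k = 3:
  phi_33 = [rho(3) - phi_21 rho(2) - phi_22 rho(1)] / [1 - phi_21 rho(1) - phi_22 rho(2)]
    numerator   = -0.6349 - (-0.434623)(0.7229) - (0.405277)(-0.7308) = -0.02453415
    denominator = 1 - (-0.434623)(-0.7308) - (0.405277)(0.7229) = 0.38940231
  phi_33 = -0.02453415 / 0.38940231 = -0.063.
Therefore phi_{33} = -0.0630.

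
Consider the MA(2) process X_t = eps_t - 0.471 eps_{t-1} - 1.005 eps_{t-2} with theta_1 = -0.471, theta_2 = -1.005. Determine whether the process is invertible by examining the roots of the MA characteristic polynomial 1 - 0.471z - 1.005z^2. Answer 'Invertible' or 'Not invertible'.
\text{Not invertible}

The MA(q) characteristic polynomial is P(z) = 1 - 0.471z - 1.005z^2.
Invertibility requires all roots to lie outside the unit circle, i.e. |z| > 1 for every root.
Set 1 + (-0.471) z + (-1.005) z^2 = 0, i.e. a z^2 + b z + c = 0 with a = -1.005, b = -0.471, c = 1.
Discriminant D = b^2 - 4ac = (-0.471)^2 - 4*(-1.005)*1 = 0.221841 - (-4.02) = 4.241841.
D >= 0, so the roots are real: z = (-b +/- sqrt(D)) / (2a) = (0.471 +/- 2.059573) / (-2.01).
  z_1 = (0.471 + 2.059573) / (-2.01) = -1.259,   |z_1| = 1.259.
  z_2 = (0.471 - 2.059573) / (-2.01) = 0.7903,   |z_2| = 0.7903.
Moduli of all roots: 1.2590, 0.7903.
All moduli strictly greater than 1? No.
Verdict: Not invertible.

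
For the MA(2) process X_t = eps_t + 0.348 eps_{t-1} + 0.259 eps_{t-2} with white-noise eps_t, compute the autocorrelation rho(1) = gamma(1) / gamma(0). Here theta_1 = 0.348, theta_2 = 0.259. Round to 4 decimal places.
\rho(1) = 0.3687

For an MA(q) process with theta_0 = 1, the autocovariance is
  gamma(k) = sigma^2 * sum_{i=0..q-k} theta_i * theta_{i+k},
and rho(k) = gamma(k) / gamma(0). Sigma^2 cancels.
  numerator   = (1)*(0.348) + (0.348)*(0.259) = 0.438132.
  denominator = (1)^2 + (0.348)^2 + (0.259)^2 = 1.188185.
  rho(1) = 0.438132 / 1.188185 = 0.3687.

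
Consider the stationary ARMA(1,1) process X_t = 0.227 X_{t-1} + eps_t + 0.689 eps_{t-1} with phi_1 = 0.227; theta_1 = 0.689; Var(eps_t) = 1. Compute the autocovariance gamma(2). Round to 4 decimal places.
\gamma(2) = 0.2535

Multiply the model equation by X_{t-k} and take expectations. With theta_0 = psi_0 = 1 and psi_j the MA(infinity) weights, this gives
  gamma(k) - sum_i phi_i gamma(k-i) = c_k,
  c_k = sigma^2 * sum_{j=k..q} theta_j psi_{j-k}   (c_k = 0 for k > q),
using gamma(-m) = gamma(m).
psi-weights needed (psi_j = theta_j + sum_i phi_i psi_{j-i}):
  psi_1 = theta_1 + phi_1 = 0.689 + (0.227) = 0.916
Right-hand sides:
  c_0 = sigma^2 (1 + theta_1 psi_1) = 1 * (1 + (0.689)(0.916)) = 1 * 1.631124 = 1.631124
  c_1 = sigma^2 theta_1 = 1 * (0.689) = 0.689
  c_2 = 0
Equations for k = 0 and k = 1 (AR order 1):
  gamma(0) = phi_1 gamma(1) + c_0
  gamma(1) = phi_1 gamma(0) + c_1
Substituting the second into the first: gamma(0) (1 - phi_1^2) = c_0 + phi_1 c_1, so
  gamma(0) = (c_0 + phi_1 c_1) / (1 - phi_1^2) = (1.631124 + (0.227)(0.689)) / (1 - (0.227)^2) = 1.787527 / 0.948471 = 1.884641.
  gamma(1) = phi_1 gamma(0) + c_1 = (0.227)(1.884641) + (0.689) = 1.116813.
For k = 2 (> q): gamma(2) = phi_1 gamma(1) = (0.227)(1.116813) = 0.253517.
Therefore gamma(2) = 0.2535 (to 4 decimal places).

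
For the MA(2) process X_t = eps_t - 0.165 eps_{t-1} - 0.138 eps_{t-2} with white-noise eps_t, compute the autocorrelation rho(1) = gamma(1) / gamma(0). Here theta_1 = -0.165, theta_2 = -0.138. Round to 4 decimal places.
\rho(1) = -0.1359

For an MA(q) process with theta_0 = 1, the autocovariance is
  gamma(k) = sigma^2 * sum_{i=0..q-k} theta_i * theta_{i+k},
and rho(k) = gamma(k) / gamma(0). Sigma^2 cancels.
  numerator   = (1)*(-0.165) + (-0.165)*(-0.138) = -0.14223.
  denominator = (1)^2 + (-0.165)^2 + (-0.138)^2 = 1.046269.
  rho(1) = -0.14223 / 1.046269 = -0.1359.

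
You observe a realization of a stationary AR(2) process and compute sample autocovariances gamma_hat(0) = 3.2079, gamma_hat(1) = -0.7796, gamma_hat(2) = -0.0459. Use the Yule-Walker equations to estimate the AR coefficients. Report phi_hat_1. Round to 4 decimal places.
\hat\phi_{1} = -0.2620

The Yule-Walker equations for an AR(p) process read, in matrix form,
  Gamma_p phi = r_p,   with   (Gamma_p)_{ij} = gamma(|i - j|),
                       (r_p)_i = gamma(i),   i,j = 1..p.
Substitute the sample gammas (Toeplitz matrix and right-hand side of size 2):
  Gamma_p = [[3.2079, -0.7796], [-0.7796, 3.2079]]
  r_p     = [-0.7796, -0.0459]
Written out:
  3.2079 phi_1 - 0.7796 phi_2 = -0.7796
  -0.7796 phi_1 + 3.2079 phi_2 = -0.0459
Solve by Cramer's rule:
  det = gamma(0)^2 - gamma(1)^2 = (3.2079)^2 - (-0.7796)^2 = 10.29062241 - 0.60777616 = 9.68284625
  phi_hat_1 = [gamma(1) gamma(0) - gamma(1) gamma(2)] / det = [(-0.7796)(3.2079) - (-0.7796)(-0.0459)] / 9.68284625 = -2.53666248 / 9.68284625 = -0.262
  phi_hat_2 = [gamma(0) gamma(2) - gamma(1)^2] / det = [(3.2079)(-0.0459) - (-0.7796)^2] / 9.68284625 = -0.75501877 / 9.68284625 = -0.078
So phi_hat = [-0.2620, -0.0780].
Therefore phi_hat_1 = -0.2620.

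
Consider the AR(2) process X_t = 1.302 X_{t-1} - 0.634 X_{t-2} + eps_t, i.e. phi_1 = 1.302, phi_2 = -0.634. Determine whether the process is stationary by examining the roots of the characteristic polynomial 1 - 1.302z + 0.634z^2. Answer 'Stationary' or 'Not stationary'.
\text{Stationary}

The AR(p) characteristic polynomial is P(z) = 1 - 1.302z + 0.634z^2.
Stationarity requires all roots to lie outside the unit circle, i.e. |z| > 1 for every root.
Set 1 + (-1.302) z + (0.634) z^2 = 0, i.e. a z^2 + b z + c = 0 with a = 0.634, b = -1.302, c = 1.
Discriminant D = b^2 - 4ac = (-1.302)^2 - 4*(0.634)*1 = 1.695204 - (2.536) = -0.840796.
D < 0, so the roots are the complex-conjugate pair z = (-b +/- i sqrt(-D)) / (2a) = 1.0268 +/- 0.7231i.
For a conjugate pair |z|^2 = z * conj(z) = (product of roots) = c/a = 1/(0.634) = 1.577287, so |z| = sqrt(1.577287) = 1.2559 for both roots.
Moduli of all roots: 1.2559, 1.2559.
All moduli strictly greater than 1? Yes.
Verdict: Stationary.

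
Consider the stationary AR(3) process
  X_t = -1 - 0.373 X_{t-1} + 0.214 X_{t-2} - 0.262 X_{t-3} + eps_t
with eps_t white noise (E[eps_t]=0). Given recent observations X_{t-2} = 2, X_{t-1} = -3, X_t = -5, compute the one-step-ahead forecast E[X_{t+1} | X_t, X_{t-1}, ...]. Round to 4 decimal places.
E[X_{t+1} \mid \mathcal F_t] = -0.3010

For an AR(p) model X_t = c + sum_i phi_i X_{t-i} + eps_t, the
one-step-ahead conditional mean is
  E[X_{t+1} | X_t, ...] = c + sum_i phi_i X_{t+1-i}.
Substitute known values:
  E[X_{t+1} | ...] = -1 + (-0.373) * (-5) + (0.214) * (-3) + (-0.262) * (2)
                   = -0.3010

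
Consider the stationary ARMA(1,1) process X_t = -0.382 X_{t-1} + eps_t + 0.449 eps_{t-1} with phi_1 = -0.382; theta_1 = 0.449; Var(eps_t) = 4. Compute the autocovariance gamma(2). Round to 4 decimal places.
\gamma(2) = -0.0993

Multiply the model equation by X_{t-k} and take expectations. With theta_0 = psi_0 = 1 and psi_j the MA(infinity) weights, this gives
  gamma(k) - sum_i phi_i gamma(k-i) = c_k,
  c_k = sigma^2 * sum_{j=k..q} theta_j psi_{j-k}   (c_k = 0 for k > q),
using gamma(-m) = gamma(m).
psi-weights needed (psi_j = theta_j + sum_i phi_i psi_{j-i}):
  psi_1 = theta_1 + phi_1 = 0.449 + (-0.382) = 0.067
Right-hand sides:
  c_0 = sigma^2 (1 + theta_1 psi_1) = 4 * (1 + (0.449)(0.067)) = 4 * 1.030083 = 4.120332
  c_1 = sigma^2 theta_1 = 4 * (0.449) = 1.796
  c_2 = 0
Equations for k = 0 and k = 1 (AR order 1):
  gamma(0) = phi_1 gamma(1) + c_0
  gamma(1) = phi_1 gamma(0) + c_1
Substituting the second into the first: gamma(0) (1 - phi_1^2) = c_0 + phi_1 c_1, so
  gamma(0) = (c_0 + phi_1 c_1) / (1 - phi_1^2) = (4.120332 + (-0.382)(1.796)) / (1 - (-0.382)^2) = 3.43426 / 0.854076 = 4.021024.
  gamma(1) = phi_1 gamma(0) + c_1 = (-0.382)(4.021024) + (1.796) = 0.259969.
For k = 2 (> q): gamma(2) = phi_1 gamma(1) = (-0.382)(0.259969) = -0.099308.
Therefore gamma(2) = -0.0993 (to 4 decimal places).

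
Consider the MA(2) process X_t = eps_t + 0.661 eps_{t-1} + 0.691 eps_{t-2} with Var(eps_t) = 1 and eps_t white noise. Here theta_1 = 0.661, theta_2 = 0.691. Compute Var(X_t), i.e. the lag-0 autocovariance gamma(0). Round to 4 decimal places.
\gamma(0) = 1.9144

For an MA(q) process X_t = eps_t + sum_i theta_i eps_{t-i} with
Var(eps_t) = sigma^2, the variance is
  gamma(0) = sigma^2 * (1 + sum_i theta_i^2).
  sum_i theta_i^2 = (0.661)^2 + (0.691)^2 = 0.436921 + 0.477481 = 0.914402.
  gamma(0) = 1 * (1 + 0.914402) = 1 * 1.914402 = 1.914402, which rounds to 1.9144.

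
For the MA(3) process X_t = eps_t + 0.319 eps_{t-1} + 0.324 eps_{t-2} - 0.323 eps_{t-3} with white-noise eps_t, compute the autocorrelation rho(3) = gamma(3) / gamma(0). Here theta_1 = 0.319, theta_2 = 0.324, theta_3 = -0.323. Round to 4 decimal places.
\rho(3) = -0.2464

For an MA(q) process with theta_0 = 1, the autocovariance is
  gamma(k) = sigma^2 * sum_{i=0..q-k} theta_i * theta_{i+k},
and rho(k) = gamma(k) / gamma(0). Sigma^2 cancels.
  numerator   = (1)*(-0.323) = -0.323.
  denominator = (1)^2 + (0.319)^2 + (0.324)^2 + (-0.323)^2 = 1.311066.
  rho(3) = -0.323 / 1.311066 = -0.2464.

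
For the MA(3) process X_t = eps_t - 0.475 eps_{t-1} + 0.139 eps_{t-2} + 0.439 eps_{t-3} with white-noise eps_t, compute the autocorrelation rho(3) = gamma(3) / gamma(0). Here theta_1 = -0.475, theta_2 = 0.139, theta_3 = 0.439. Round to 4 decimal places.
\rho(3) = 0.3054

For an MA(q) process with theta_0 = 1, the autocovariance is
  gamma(k) = sigma^2 * sum_{i=0..q-k} theta_i * theta_{i+k},
and rho(k) = gamma(k) / gamma(0). Sigma^2 cancels.
  numerator   = (1)*(0.439) = 0.439.
  denominator = (1)^2 + (-0.475)^2 + (0.139)^2 + (0.439)^2 = 1.437667.
  rho(3) = 0.439 / 1.437667 = 0.3054.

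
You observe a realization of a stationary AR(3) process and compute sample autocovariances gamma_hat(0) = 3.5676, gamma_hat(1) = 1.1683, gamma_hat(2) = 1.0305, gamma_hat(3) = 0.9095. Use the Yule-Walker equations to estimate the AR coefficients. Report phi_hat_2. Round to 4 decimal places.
\hat\phi_{2} = 0.1690

The Yule-Walker equations for an AR(p) process read, in matrix form,
  Gamma_p phi = r_p,   with   (Gamma_p)_{ij} = gamma(|i - j|),
                       (r_p)_i = gamma(i),   i,j = 1..p.
Substitute the sample gammas (Toeplitz matrix and right-hand side of size 3):
  Gamma_p = [[3.5676, 1.1683, 1.0305], [1.1683, 3.5676, 1.1683], [1.0305, 1.1683, 3.5676]]
  r_p     = [1.1683, 1.0305, 0.9095]
Written out (R1..R3):
  (R1) 3.5676 phi_1 + 1.1683 phi_2 + 1.0305 phi_3 = 1.1683
  (R2) 1.1683 phi_1 + 3.5676 phi_2 + 1.1683 phi_3 = 1.0305
  (R3) 1.0305 phi_1 + 1.1683 phi_2 + 3.5676 phi_3 = 0.9095
Gaussian elimination:
  R2 <- R2 - (1.1683/3.5676) R1 = R2 - (0.327475) R1:  3.185011 phi_2 + 0.830837 phi_3 = 0.647911
  R3 <- R3 - (1.0305/3.5676) R1 = R3 - (0.28885) R1:  0.830837 phi_2 + 3.26994 phi_3 = 0.572037
  R3 <- R3 - (0.830837/3.185011) R2 = R3 - (0.260858) R2:  3.05321 phi_3 = 0.403024
Back-substitution:
  phi_hat_3 = 0.403024 / 3.05321 = 0.132
  phi_hat_2 = (0.647911 - (0.830837)(0.132)) / 3.185011 = 0.168992
  phi_hat_1 = (1.1683 - (1.1683)(0.168992) - (1.0305)(0.132)) / 3.5676 = 0.234006
So phi_hat = [0.2340, 0.1690, 0.1320].
Therefore phi_hat_2 = 0.1690.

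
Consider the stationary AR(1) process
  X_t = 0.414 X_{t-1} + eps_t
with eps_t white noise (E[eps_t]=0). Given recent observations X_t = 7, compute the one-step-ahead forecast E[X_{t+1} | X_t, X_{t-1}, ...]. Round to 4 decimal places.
E[X_{t+1} \mid \mathcal F_t] = 2.8980

For an AR(p) model X_t = c + sum_i phi_i X_{t-i} + eps_t, the
one-step-ahead conditional mean is
  E[X_{t+1} | X_t, ...] = c + sum_i phi_i X_{t+1-i}.
Substitute known values:
  E[X_{t+1} | ...] = (0.414) * (7)
                   = 2.8980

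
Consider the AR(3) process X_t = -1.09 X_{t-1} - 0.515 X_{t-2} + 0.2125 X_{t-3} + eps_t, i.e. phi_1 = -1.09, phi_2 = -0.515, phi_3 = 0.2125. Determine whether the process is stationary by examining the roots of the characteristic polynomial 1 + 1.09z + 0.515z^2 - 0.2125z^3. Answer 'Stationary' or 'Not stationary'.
\text{Stationary}

The AR(p) characteristic polynomial is P(z) = 1 + 1.09z + 0.515z^2 - 0.2125z^3.
Stationarity requires all roots to lie outside the unit circle, i.e. |z| > 1 for every root.
Degree 3: look for a simple real root z0 first, then factor out (1 - z/z0) and solve the remaining quadratic.
Testing z0 = 4: P(4) = 1 + (1.09)(4) + (0.515)(4)^2 + (-0.2125)(4)^3
  = 1 + (4.36) + (8.24) + (-13.6) = 0.  So z_0 = 4 is a root, |z_0| = 4.
Divide out the factor (1 - 0.25 z) = (1 - z/z0) (since 1/z0 = 0.25):
  P(z) = (1 - 0.25 z)(1 + (1.34) z + (0.85) z^2)
  [check: z-coef 1.34 - (0.25) = 1.09; z^2-coef 0.85 - (0.25)(1.34) = 0.515; z^3-coef -(0.25)(0.85) = -0.2125.]
Remaining roots from the quadratic factor 1 + (1.34) z + (0.85) z^2:
  Set 1 + (1.34) z + (0.85) z^2 = 0, i.e. a z^2 + b z + c = 0 with a = 0.85, b = 1.34, c = 1.
  Discriminant D = b^2 - 4ac = (1.34)^2 - 4*(0.85)*1 = 1.7956 - (3.4) = -1.6044.
  D < 0, so the roots are the complex-conjugate pair z = (-b +/- i sqrt(-D)) / (2a) = -0.7882 +/- 0.7451i.
  For a conjugate pair |z|^2 = z * conj(z) = (product of roots) = c/a = 1/(0.85) = 1.176471, so |z| = sqrt(1.176471) = 1.0847 for both roots.
Moduli of all roots: 4.0000, 1.0847, 1.0847.
All moduli strictly greater than 1? Yes.
Verdict: Stationary.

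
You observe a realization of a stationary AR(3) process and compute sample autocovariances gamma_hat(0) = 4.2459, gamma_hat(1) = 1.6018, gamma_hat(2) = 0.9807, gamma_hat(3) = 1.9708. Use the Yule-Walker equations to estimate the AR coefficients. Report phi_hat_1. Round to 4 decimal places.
\hat\phi_{1} = 0.2960

The Yule-Walker equations for an AR(p) process read, in matrix form,
  Gamma_p phi = r_p,   with   (Gamma_p)_{ij} = gamma(|i - j|),
                       (r_p)_i = gamma(i),   i,j = 1..p.
Substitute the sample gammas (Toeplitz matrix and right-hand side of size 3):
  Gamma_p = [[4.2459, 1.6018, 0.9807], [1.6018, 4.2459, 1.6018], [0.9807, 1.6018, 4.2459]]
  r_p     = [1.6018, 0.9807, 1.9708]
Written out (R1..R3):
  (R1) 4.2459 phi_1 + 1.6018 phi_2 + 0.9807 phi_3 = 1.6018
  (R2) 1.6018 phi_1 + 4.2459 phi_2 + 1.6018 phi_3 = 0.9807
  (R3) 0.9807 phi_1 + 1.6018 phi_2 + 4.2459 phi_3 = 1.9708
Gaussian elimination:
  R2 <- R2 - (1.6018/4.2459) R1 = R2 - (0.377258) R1:  3.641608 phi_2 + 1.231823 phi_3 = 0.376408
  R3 <- R3 - (0.9807/4.2459) R1 = R3 - (0.230976) R1:  1.231823 phi_2 + 4.019382 phi_3 = 1.600823
  R3 <- R3 - (1.231823/3.641608) R2 = R3 - (0.338263) R2:  3.602701 phi_3 = 1.473498
Back-substitution:
  phi_hat_3 = 1.473498 / 3.602701 = 0.408998
  phi_hat_2 = (0.376408 - (1.231823)(0.408998)) / 3.641608 = -0.034986
  phi_hat_1 = (1.6018 - (1.6018)(-0.034986) - (0.9807)(0.408998)) / 4.2459 = 0.295988
So phi_hat = [0.2960, -0.0350, 0.4090].
Therefore phi_hat_1 = 0.2960.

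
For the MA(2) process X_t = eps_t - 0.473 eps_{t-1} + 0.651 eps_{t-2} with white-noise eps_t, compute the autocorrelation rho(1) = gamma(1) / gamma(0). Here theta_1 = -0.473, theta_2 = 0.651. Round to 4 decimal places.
\rho(1) = -0.4740

For an MA(q) process with theta_0 = 1, the autocovariance is
  gamma(k) = sigma^2 * sum_{i=0..q-k} theta_i * theta_{i+k},
and rho(k) = gamma(k) / gamma(0). Sigma^2 cancels.
  numerator   = (1)*(-0.473) + (-0.473)*(0.651) = -0.780923.
  denominator = (1)^2 + (-0.473)^2 + (0.651)^2 = 1.64753.
  rho(1) = -0.780923 / 1.64753 = -0.4740.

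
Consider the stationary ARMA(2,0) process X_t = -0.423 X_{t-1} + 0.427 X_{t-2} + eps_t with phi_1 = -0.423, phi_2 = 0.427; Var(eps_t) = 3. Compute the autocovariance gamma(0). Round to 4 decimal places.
\gamma(0) = 8.0631

Multiply the model equation by X_{t-k} and take expectations. With theta_0 = psi_0 = 1 and psi_j the MA(infinity) weights, this gives
  gamma(k) - sum_i phi_i gamma(k-i) = c_k,
  c_k = sigma^2 * sum_{j=k..q} theta_j psi_{j-k}   (c_k = 0 for k > q),
using gamma(-m) = gamma(m).
Pure AR (q = 0): c_0 = sigma^2 = 3, c_k = 0 for k >= 1.
Equations for k = 0, 1, 2 (AR order 2, c_2 = 0):
  (E0) gamma(0) = phi_1 gamma(1) + phi_2 gamma(2) + c_0
  (E1) gamma(1) = phi_1 gamma(0) + phi_2 gamma(1) + c_1
  (E2) gamma(2) = phi_1 gamma(1) + phi_2 gamma(0)
From (E1): gamma(1) = A gamma(0) + B with
  A = phi_1 / (1 - phi_2) = -0.423 / 0.573 = -0.73822,   B = c_1 / (1 - phi_2) = 0 / 0.573 = 0.
Insert (E2) into (E0): gamma(0) (1 - phi_2^2) = phi_1 (1 + phi_2) gamma(1) + c_0.
  phi_1 (1 + phi_2) = (-0.423)(1.427) = -0.603621,   1 - phi_2^2 = 0.817671.
Replace gamma(1) by A gamma(0) + B and collect gamma(0):
  gamma(0) [0.817671 - (-0.603621)(-0.73822)] = c_0 = 3
  gamma(0) * 0.372066 = 3
  gamma(0) = 3 / 0.372066 = 8.063086.
Therefore gamma(0) = 8.0631 (to 4 decimal places).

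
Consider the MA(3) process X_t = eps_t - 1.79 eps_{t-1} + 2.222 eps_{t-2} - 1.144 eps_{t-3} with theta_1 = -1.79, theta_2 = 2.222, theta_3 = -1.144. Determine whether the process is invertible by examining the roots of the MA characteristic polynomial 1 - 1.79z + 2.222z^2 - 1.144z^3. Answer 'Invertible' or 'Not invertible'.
\text{Not invertible}

The MA(q) characteristic polynomial is P(z) = 1 - 1.79z + 2.222z^2 - 1.144z^3.
Invertibility requires all roots to lie outside the unit circle, i.e. |z| > 1 for every root.
Degree 3: look for a simple real root z0 first, then factor out (1 - z/z0) and solve the remaining quadratic.
Testing z0 = 1.25: P(1.25) = 1 + (-1.79)(1.25) + (2.222)(1.25)^2 + (-1.144)(1.25)^3
  = 1 + (-2.2375) + (3.471875) + (-2.234375) = 0.  So z_0 = 1.25 is a root, |z_0| = 1.25.
Divide out the factor (1 - 0.8 z) = (1 - z/z0) (since 1/z0 = 0.8):
  P(z) = (1 - 0.8 z)(1 + (-0.99) z + (1.43) z^2)
  [check: z-coef -0.99 - (0.8) = -1.79; z^2-coef 1.43 - (0.8)(-0.99) = 2.222; z^3-coef -(0.8)(1.43) = -1.144.]
Remaining roots from the quadratic factor 1 + (-0.99) z + (1.43) z^2:
  Set 1 + (-0.99) z + (1.43) z^2 = 0, i.e. a z^2 + b z + c = 0 with a = 1.43, b = -0.99, c = 1.
  Discriminant D = b^2 - 4ac = (-0.99)^2 - 4*(1.43)*1 = 0.9801 - (5.72) = -4.7399.
  D < 0, so the roots are the complex-conjugate pair z = (-b +/- i sqrt(-D)) / (2a) = 0.3462 +/- 0.7612i.
  For a conjugate pair |z|^2 = z * conj(z) = (product of roots) = c/a = 1/(1.43) = 0.699301, so |z| = sqrt(0.699301) = 0.8362 for both roots.
Moduli of all roots: 1.2500, 0.8362, 0.8362.
All moduli strictly greater than 1? No.
Verdict: Not invertible.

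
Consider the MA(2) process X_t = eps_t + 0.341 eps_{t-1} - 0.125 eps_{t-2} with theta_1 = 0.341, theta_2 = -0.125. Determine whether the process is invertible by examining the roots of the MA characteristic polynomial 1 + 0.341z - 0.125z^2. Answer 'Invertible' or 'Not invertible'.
\text{Invertible}

The MA(q) characteristic polynomial is P(z) = 1 + 0.341z - 0.125z^2.
Invertibility requires all roots to lie outside the unit circle, i.e. |z| > 1 for every root.
Set 1 + (0.341) z + (-0.125) z^2 = 0, i.e. a z^2 + b z + c = 0 with a = -0.125, b = 0.341, c = 1.
Discriminant D = b^2 - 4ac = (0.341)^2 - 4*(-0.125)*1 = 0.116281 - (-0.5) = 0.616281.
D >= 0, so the roots are real: z = (-b +/- sqrt(D)) / (2a) = (-0.341 +/- 0.785036) / (-0.25).
  z_1 = (-0.341 + 0.785036) / (-0.25) = -1.7761,   |z_1| = 1.7761.
  z_2 = (-0.341 - 0.785036) / (-0.25) = 4.5041,   |z_2| = 4.5041.
Moduli of all roots: 1.7761, 4.5041.
All moduli strictly greater than 1? Yes.
Verdict: Invertible.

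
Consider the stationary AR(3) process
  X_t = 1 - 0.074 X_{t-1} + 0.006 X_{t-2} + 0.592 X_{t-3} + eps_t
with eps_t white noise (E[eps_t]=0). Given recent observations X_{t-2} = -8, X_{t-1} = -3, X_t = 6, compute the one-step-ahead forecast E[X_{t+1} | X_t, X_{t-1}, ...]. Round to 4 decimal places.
E[X_{t+1} \mid \mathcal F_t] = -4.1980

For an AR(p) model X_t = c + sum_i phi_i X_{t-i} + eps_t, the
one-step-ahead conditional mean is
  E[X_{t+1} | X_t, ...] = c + sum_i phi_i X_{t+1-i}.
Substitute known values:
  E[X_{t+1} | ...] = 1 + (-0.074) * (6) + (0.006) * (-3) + (0.592) * (-8)
                   = -4.1980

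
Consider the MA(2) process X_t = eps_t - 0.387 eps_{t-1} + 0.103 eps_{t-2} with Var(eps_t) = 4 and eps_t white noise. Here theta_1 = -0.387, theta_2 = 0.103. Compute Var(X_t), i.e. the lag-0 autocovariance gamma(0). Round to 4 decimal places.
\gamma(0) = 4.6415

For an MA(q) process X_t = eps_t + sum_i theta_i eps_{t-i} with
Var(eps_t) = sigma^2, the variance is
  gamma(0) = sigma^2 * (1 + sum_i theta_i^2).
  sum_i theta_i^2 = (-0.387)^2 + (0.103)^2 = 0.149769 + 0.010609 = 0.160378.
  gamma(0) = 4 * (1 + 0.160378) = 4 * 1.160378 = 4.641512, which rounds to 4.6415.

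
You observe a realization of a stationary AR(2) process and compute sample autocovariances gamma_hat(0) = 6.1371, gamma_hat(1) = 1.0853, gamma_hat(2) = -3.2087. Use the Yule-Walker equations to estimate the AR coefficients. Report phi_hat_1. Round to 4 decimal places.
\hat\phi_{1} = 0.2780

The Yule-Walker equations for an AR(p) process read, in matrix form,
  Gamma_p phi = r_p,   with   (Gamma_p)_{ij} = gamma(|i - j|),
                       (r_p)_i = gamma(i),   i,j = 1..p.
Substitute the sample gammas (Toeplitz matrix and right-hand side of size 2):
  Gamma_p = [[6.1371, 1.0853], [1.0853, 6.1371]]
  r_p     = [1.0853, -3.2087]
Written out:
  6.1371 phi_1 + 1.0853 phi_2 = 1.0853
  1.0853 phi_1 + 6.1371 phi_2 = -3.2087
Solve by Cramer's rule:
  det = gamma(0)^2 - gamma(1)^2 = (6.1371)^2 - (1.0853)^2 = 37.66399641 - 1.17787609 = 36.48612032
  phi_hat_1 = [gamma(1) gamma(0) - gamma(1) gamma(2)] / det = [(1.0853)(6.1371) - (1.0853)(-3.2087)] / 36.48612032 = 10.14299674 / 36.48612032 = 0.278
  phi_hat_2 = [gamma(0) gamma(2) - gamma(1)^2] / det = [(6.1371)(-3.2087) - (1.0853)^2] / 36.48612032 = -20.86998886 / 36.48612032 = -0.572
So phi_hat = [0.2780, -0.5720].
Therefore phi_hat_1 = 0.2780.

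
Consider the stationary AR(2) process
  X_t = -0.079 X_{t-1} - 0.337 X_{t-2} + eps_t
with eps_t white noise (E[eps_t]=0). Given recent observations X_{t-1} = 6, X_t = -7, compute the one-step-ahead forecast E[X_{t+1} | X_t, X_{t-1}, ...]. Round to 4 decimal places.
E[X_{t+1} \mid \mathcal F_t] = -1.4690

For an AR(p) model X_t = c + sum_i phi_i X_{t-i} + eps_t, the
one-step-ahead conditional mean is
  E[X_{t+1} | X_t, ...] = c + sum_i phi_i X_{t+1-i}.
Substitute known values:
  E[X_{t+1} | ...] = (-0.079) * (-7) + (-0.337) * (6)
                   = -1.4690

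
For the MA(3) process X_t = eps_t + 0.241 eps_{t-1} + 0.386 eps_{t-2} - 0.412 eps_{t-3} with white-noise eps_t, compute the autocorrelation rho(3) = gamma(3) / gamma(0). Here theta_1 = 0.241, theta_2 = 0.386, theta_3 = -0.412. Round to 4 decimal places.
\rho(3) = -0.2992

For an MA(q) process with theta_0 = 1, the autocovariance is
  gamma(k) = sigma^2 * sum_{i=0..q-k} theta_i * theta_{i+k},
and rho(k) = gamma(k) / gamma(0). Sigma^2 cancels.
  numerator   = (1)*(-0.412) = -0.412.
  denominator = (1)^2 + (0.241)^2 + (0.386)^2 + (-0.412)^2 = 1.376821.
  rho(3) = -0.412 / 1.376821 = -0.2992.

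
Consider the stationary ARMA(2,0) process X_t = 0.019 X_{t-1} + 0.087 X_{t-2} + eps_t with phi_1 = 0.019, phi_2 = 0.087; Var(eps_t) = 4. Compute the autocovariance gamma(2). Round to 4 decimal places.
\gamma(2) = 0.3524

Multiply the model equation by X_{t-k} and take expectations. With theta_0 = psi_0 = 1 and psi_j the MA(infinity) weights, this gives
  gamma(k) - sum_i phi_i gamma(k-i) = c_k,
  c_k = sigma^2 * sum_{j=k..q} theta_j psi_{j-k}   (c_k = 0 for k > q),
using gamma(-m) = gamma(m).
Pure AR (q = 0): c_0 = sigma^2 = 4, c_k = 0 for k >= 1.
Equations for k = 0, 1, 2 (AR order 2, c_2 = 0):
  (E0) gamma(0) = phi_1 gamma(1) + phi_2 gamma(2) + c_0
  (E1) gamma(1) = phi_1 gamma(0) + phi_2 gamma(1) + c_1
  (E2) gamma(2) = phi_1 gamma(1) + phi_2 gamma(0)
From (E1): gamma(1) = A gamma(0) + B with
  A = phi_1 / (1 - phi_2) = 0.019 / 0.913 = 0.020811,   B = c_1 / (1 - phi_2) = 0 / 0.913 = 0.
Insert (E2) into (E0): gamma(0) (1 - phi_2^2) = phi_1 (1 + phi_2) gamma(1) + c_0.
  phi_1 (1 + phi_2) = (0.019)(1.087) = 0.020653,   1 - phi_2^2 = 0.992431.
Replace gamma(1) by A gamma(0) + B and collect gamma(0):
  gamma(0) [0.992431 - (0.020653)(0.020811)] = c_0 = 4
  gamma(0) * 0.992001 = 4
  gamma(0) = 4 / 0.992001 = 4.032253.
  gamma(1) = A gamma(0) = (0.020811)(4.032253) = 0.083913.
  gamma(2) = phi_1 gamma(1) + phi_2 gamma(0) = (0.019)(0.083913) + (0.087)(4.032253) = 0.3524.
Therefore gamma(2) = 0.3524 (to 4 decimal places).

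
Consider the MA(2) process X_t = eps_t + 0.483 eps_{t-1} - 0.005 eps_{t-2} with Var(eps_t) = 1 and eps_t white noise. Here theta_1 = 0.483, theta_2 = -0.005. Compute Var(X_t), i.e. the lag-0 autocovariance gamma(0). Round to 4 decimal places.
\gamma(0) = 1.2333

For an MA(q) process X_t = eps_t + sum_i theta_i eps_{t-i} with
Var(eps_t) = sigma^2, the variance is
  gamma(0) = sigma^2 * (1 + sum_i theta_i^2).
  sum_i theta_i^2 = (0.483)^2 + (-0.005)^2 = 0.233289 + 0.000025 = 0.233314.
  gamma(0) = 1 * (1 + 0.233314) = 1 * 1.233314 = 1.233314, which rounds to 1.2333.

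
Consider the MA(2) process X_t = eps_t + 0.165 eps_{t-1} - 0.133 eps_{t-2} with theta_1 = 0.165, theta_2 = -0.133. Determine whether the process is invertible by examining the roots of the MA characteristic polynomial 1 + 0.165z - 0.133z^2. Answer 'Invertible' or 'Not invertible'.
\text{Invertible}

The MA(q) characteristic polynomial is P(z) = 1 + 0.165z - 0.133z^2.
Invertibility requires all roots to lie outside the unit circle, i.e. |z| > 1 for every root.
Set 1 + (0.165) z + (-0.133) z^2 = 0, i.e. a z^2 + b z + c = 0 with a = -0.133, b = 0.165, c = 1.
Discriminant D = b^2 - 4ac = (0.165)^2 - 4*(-0.133)*1 = 0.027225 - (-0.532) = 0.559225.
D >= 0, so the roots are real: z = (-b +/- sqrt(D)) / (2a) = (-0.165 +/- 0.747813) / (-0.266).
  z_1 = (-0.165 + 0.747813) / (-0.266) = -2.191,   |z_1| = 2.191.
  z_2 = (-0.165 - 0.747813) / (-0.266) = 3.4316,   |z_2| = 3.4316.
Moduli of all roots: 2.1910, 3.4316.
All moduli strictly greater than 1? Yes.
Verdict: Invertible.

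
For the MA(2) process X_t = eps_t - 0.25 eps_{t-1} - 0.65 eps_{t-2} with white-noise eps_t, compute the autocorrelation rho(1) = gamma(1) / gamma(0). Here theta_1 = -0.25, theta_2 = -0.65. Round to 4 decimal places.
\rho(1) = -0.0589

For an MA(q) process with theta_0 = 1, the autocovariance is
  gamma(k) = sigma^2 * sum_{i=0..q-k} theta_i * theta_{i+k},
and rho(k) = gamma(k) / gamma(0). Sigma^2 cancels.
  numerator   = (1)*(-0.25) + (-0.25)*(-0.65) = -0.0875.
  denominator = (1)^2 + (-0.25)^2 + (-0.65)^2 = 1.485.
  rho(1) = -0.0875 / 1.485 = -0.0589.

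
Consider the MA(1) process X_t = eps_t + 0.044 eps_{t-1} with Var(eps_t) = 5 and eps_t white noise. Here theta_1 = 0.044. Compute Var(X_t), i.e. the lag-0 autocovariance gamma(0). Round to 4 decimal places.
\gamma(0) = 5.0097

For an MA(q) process X_t = eps_t + sum_i theta_i eps_{t-i} with
Var(eps_t) = sigma^2, the variance is
  gamma(0) = sigma^2 * (1 + sum_i theta_i^2).
  sum_i theta_i^2 = (0.044)^2 = 0.001936.
  gamma(0) = 5 * (1 + 0.001936) = 5 * 1.001936 = 5.00968, which rounds to 5.0097.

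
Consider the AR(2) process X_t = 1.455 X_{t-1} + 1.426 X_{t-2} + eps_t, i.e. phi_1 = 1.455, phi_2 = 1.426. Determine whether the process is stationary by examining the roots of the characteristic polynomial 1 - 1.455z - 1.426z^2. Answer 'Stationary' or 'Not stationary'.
\text{Not stationary}

The AR(p) characteristic polynomial is P(z) = 1 - 1.455z - 1.426z^2.
Stationarity requires all roots to lie outside the unit circle, i.e. |z| > 1 for every root.
Set 1 + (-1.455) z + (-1.426) z^2 = 0, i.e. a z^2 + b z + c = 0 with a = -1.426, b = -1.455, c = 1.
Discriminant D = b^2 - 4ac = (-1.455)^2 - 4*(-1.426)*1 = 2.117025 - (-5.704) = 7.821025.
D >= 0, so the roots are real: z = (-b +/- sqrt(D)) / (2a) = (1.455 +/- 2.79661) / (-2.852).
  z_1 = (1.455 + 2.79661) / (-2.852) = -1.4907,   |z_1| = 1.4907.
  z_2 = (1.455 - 2.79661) / (-2.852) = 0.4704,   |z_2| = 0.4704.
Moduli of all roots: 1.4907, 0.4704.
All moduli strictly greater than 1? No.
Verdict: Not stationary.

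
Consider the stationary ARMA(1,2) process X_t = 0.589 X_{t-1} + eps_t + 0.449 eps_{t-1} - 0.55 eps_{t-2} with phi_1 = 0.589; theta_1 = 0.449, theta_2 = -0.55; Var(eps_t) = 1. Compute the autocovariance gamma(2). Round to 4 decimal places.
\gamma(2) = 0.1009

Multiply the model equation by X_{t-k} and take expectations. With theta_0 = psi_0 = 1 and psi_j the MA(infinity) weights, this gives
  gamma(k) - sum_i phi_i gamma(k-i) = c_k,
  c_k = sigma^2 * sum_{j=k..q} theta_j psi_{j-k}   (c_k = 0 for k > q),
using gamma(-m) = gamma(m).
psi-weights needed (psi_j = theta_j + sum_i phi_i psi_{j-i}):
  psi_1 = theta_1 + phi_1 = 0.449 + (0.589) = 1.038
  psi_2 = theta_2 + phi_1 psi_1 = -0.55 + (0.589)(1.038) = 0.061382
Right-hand sides:
  c_0 = sigma^2 (1 + theta_1 psi_1 + theta_2 psi_2) = 1 * (1 + (0.449)(1.038) + (-0.55)(0.061382)) = 1 * 1.432302 = 1.432302
  c_1 = sigma^2 (theta_1 + theta_2 psi_1) = 1 * (0.449 + (-0.55)(1.038)) = -0.1219
  c_2 = sigma^2 theta_2 = 1 * (-0.55) = -0.55
Equations for k = 0 and k = 1 (AR order 1):
  gamma(0) = phi_1 gamma(1) + c_0
  gamma(1) = phi_1 gamma(0) + c_1
Substituting the second into the first: gamma(0) (1 - phi_1^2) = c_0 + phi_1 c_1, so
  gamma(0) = (c_0 + phi_1 c_1) / (1 - phi_1^2) = (1.432302 + (0.589)(-0.1219)) / (1 - (0.589)^2) = 1.360503 / 0.653079 = 2.083213.
  gamma(1) = phi_1 gamma(0) + c_1 = (0.589)(2.083213) + (-0.1219) = 1.105113.
For k = 2: gamma(2) = phi_1 gamma(1) + c_2
  = (0.589)(1.105113) + (-0.55) = 0.100911.
Therefore gamma(2) = 0.1009 (to 4 decimal places).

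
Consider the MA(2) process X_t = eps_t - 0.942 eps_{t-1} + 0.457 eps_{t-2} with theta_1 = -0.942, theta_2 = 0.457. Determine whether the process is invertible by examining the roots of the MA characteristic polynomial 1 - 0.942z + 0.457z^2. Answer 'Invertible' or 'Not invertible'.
\text{Invertible}

The MA(q) characteristic polynomial is P(z) = 1 - 0.942z + 0.457z^2.
Invertibility requires all roots to lie outside the unit circle, i.e. |z| > 1 for every root.
Set 1 + (-0.942) z + (0.457) z^2 = 0, i.e. a z^2 + b z + c = 0 with a = 0.457, b = -0.942, c = 1.
Discriminant D = b^2 - 4ac = (-0.942)^2 - 4*(0.457)*1 = 0.887364 - (1.828) = -0.940636.
D < 0, so the roots are the complex-conjugate pair z = (-b +/- i sqrt(-D)) / (2a) = 1.0306 +/- 1.0611i.
For a conjugate pair |z|^2 = z * conj(z) = (product of roots) = c/a = 1/(0.457) = 2.188184, so |z| = sqrt(2.188184) = 1.4793 for both roots.
Moduli of all roots: 1.4793, 1.4793.
All moduli strictly greater than 1? Yes.
Verdict: Invertible.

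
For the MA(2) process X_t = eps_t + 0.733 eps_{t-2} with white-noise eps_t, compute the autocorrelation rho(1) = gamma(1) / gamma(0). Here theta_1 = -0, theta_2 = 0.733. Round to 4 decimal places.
\rho(1) = 0.0000

For an MA(q) process with theta_0 = 1, the autocovariance is
  gamma(k) = sigma^2 * sum_{i=0..q-k} theta_i * theta_{i+k},
and rho(k) = gamma(k) / gamma(0). Sigma^2 cancels.
  numerator   = (1)*(-0) + (-0)*(0.733) = 0.
  denominator = (1)^2 + (-0)^2 + (0.733)^2 = 1.537289.
  rho(1) = 0 / 1.537289 = 0.0000.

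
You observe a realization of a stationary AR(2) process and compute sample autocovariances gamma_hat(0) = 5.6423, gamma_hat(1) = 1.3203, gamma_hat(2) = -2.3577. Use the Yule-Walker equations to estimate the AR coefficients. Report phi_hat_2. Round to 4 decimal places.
\hat\phi_{2} = -0.5000

The Yule-Walker equations for an AR(p) process read, in matrix form,
  Gamma_p phi = r_p,   with   (Gamma_p)_{ij} = gamma(|i - j|),
                       (r_p)_i = gamma(i),   i,j = 1..p.
Substitute the sample gammas (Toeplitz matrix and right-hand side of size 2):
  Gamma_p = [[5.6423, 1.3203], [1.3203, 5.6423]]
  r_p     = [1.3203, -2.3577]
Written out:
  5.6423 phi_1 + 1.3203 phi_2 = 1.3203
  1.3203 phi_1 + 5.6423 phi_2 = -2.3577
Solve by Cramer's rule:
  det = gamma(0)^2 - gamma(1)^2 = (5.6423)^2 - (1.3203)^2 = 31.83554929 - 1.74319209 = 30.0923572
  phi_hat_1 = [gamma(1) gamma(0) - gamma(1) gamma(2)] / det = [(1.3203)(5.6423) - (1.3203)(-2.3577)] / 30.0923572 = 10.5624 / 30.0923572 = 0.351
  phi_hat_2 = [gamma(0) gamma(2) - gamma(1)^2] / det = [(5.6423)(-2.3577) - (1.3203)^2] / 30.0923572 = -15.0460428 / 30.0923572 = -0.5
So phi_hat = [0.3510, -0.5000].
Therefore phi_hat_2 = -0.5000.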